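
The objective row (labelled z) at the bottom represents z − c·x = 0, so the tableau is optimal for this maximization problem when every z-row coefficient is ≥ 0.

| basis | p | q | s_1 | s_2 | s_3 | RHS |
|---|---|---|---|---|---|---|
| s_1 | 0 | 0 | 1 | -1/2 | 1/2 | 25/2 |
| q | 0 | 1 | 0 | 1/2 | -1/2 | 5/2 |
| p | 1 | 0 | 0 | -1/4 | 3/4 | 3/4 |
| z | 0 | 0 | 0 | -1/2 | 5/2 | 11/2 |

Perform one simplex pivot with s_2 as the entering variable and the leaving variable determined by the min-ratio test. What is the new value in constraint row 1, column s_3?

Ratio test on column s_2 — row 1: entry -1/2 ≤ 0; row 2: (5/2)/(1/2) = 5; row 3: entry -1/4 ≤ 0. Minimum is 5 at row 2 (q leaves); pivot element 1/2.
Divide row 2 by 1/2; eliminate column s_2 from the other rows.
Row 1 update in column s_3: 1/2 − (-1/2)·(-1) = 0.

0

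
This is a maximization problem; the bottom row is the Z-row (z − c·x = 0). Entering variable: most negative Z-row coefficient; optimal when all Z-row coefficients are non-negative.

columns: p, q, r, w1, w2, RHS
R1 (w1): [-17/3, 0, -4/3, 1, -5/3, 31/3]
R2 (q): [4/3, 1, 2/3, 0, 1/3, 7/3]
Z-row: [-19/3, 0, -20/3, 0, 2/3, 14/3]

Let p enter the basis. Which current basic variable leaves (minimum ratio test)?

q

Column p entries and ratios — w1: -17/3 ≤ 0, skip; q: (7/3)/(4/3) = 7/4.
Smallest ratio is 7/4 in the row of q, so q leaves.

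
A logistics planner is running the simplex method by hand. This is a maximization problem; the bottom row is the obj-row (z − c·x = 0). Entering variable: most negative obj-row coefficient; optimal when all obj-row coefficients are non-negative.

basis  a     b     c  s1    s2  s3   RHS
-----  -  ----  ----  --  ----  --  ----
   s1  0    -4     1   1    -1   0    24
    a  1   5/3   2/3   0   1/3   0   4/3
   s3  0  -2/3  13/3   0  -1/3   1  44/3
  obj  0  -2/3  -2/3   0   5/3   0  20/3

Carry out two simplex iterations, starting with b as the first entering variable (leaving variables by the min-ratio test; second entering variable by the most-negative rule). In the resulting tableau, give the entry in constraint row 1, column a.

-3/2

Ratio test on column b — row 1: entry -4 ≤ 0; row 2: (4/3)/(5/3) = 4/5; row 3: entry -2/3 ≤ 0. Minimum is 4/5 at row 2 (a leaves); pivot element 5/3.
Divide row 2 by 5/3; eliminate column b from the other rows.
Second iteration: most negative obj-row entry is -2/5 in column c, so c enters.
Ratio test on column c — row 1: (136/5)/(13/5) = 136/13; row 2: (4/5)/(2/5) = 2; row 3: (76/5)/(23/5) = 76/23. Minimum is 2 at row 2 (b leaves); pivot element 2/5.
Divide row 2 by 2/5; eliminate column c from the other rows.
After both pivots, the entry at constraint row 1, column a is -3/2.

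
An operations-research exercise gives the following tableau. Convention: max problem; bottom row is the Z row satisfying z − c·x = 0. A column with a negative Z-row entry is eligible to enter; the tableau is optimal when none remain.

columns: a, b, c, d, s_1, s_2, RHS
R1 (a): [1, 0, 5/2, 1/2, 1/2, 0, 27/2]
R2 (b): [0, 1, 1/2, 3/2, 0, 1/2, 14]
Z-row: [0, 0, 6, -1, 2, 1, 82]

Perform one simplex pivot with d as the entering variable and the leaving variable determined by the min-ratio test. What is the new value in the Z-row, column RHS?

Ratio test on column d — row 1: (27/2)/(1/2) = 27; row 2: 14/(3/2) = 28/3. Minimum is 28/3 at row 2 (b leaves); pivot element 3/2.
Divide row 2 by 3/2; eliminate column d from the other rows.
Z-row update in column RHS: 82 − (-1)·(28/3) = 274/3.

274/3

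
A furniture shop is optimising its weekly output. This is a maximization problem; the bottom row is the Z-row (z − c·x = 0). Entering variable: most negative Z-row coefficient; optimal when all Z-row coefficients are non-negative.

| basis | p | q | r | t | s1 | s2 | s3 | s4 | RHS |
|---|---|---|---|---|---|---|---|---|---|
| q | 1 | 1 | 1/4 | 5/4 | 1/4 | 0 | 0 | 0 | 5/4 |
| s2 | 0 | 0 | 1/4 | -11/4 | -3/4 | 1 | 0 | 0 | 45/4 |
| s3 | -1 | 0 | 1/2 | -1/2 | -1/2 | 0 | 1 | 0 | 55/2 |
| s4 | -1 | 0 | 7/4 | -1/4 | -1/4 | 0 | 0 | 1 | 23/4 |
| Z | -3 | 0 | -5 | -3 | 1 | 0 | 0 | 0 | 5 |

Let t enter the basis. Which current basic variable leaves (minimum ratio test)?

q

Column t entries and ratios — q: (5/4)/(5/4) = 1; s2: -11/4 ≤ 0, skip; s3: -1/2 ≤ 0, skip; s4: -1/4 ≤ 0, skip.
Smallest ratio is 1 in the row of q, so q leaves.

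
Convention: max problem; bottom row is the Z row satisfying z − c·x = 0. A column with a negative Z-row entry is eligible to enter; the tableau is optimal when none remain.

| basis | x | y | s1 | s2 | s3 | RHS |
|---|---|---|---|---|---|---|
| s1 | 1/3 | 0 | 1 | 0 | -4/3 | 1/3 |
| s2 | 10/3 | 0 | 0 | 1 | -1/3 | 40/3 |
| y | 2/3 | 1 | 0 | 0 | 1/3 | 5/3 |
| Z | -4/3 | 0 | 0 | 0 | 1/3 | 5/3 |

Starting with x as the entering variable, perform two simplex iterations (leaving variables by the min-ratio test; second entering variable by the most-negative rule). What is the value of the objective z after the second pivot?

Ratio test on column x — row 1: (1/3)/(1/3) = 1; row 2: (40/3)/(10/3) = 4; row 3: (5/3)/(2/3) = 5/2. Minimum is 1 at row 1 (s1 leaves); pivot element 1/3.
Pivot on row 1; the Z-row RHS becomes 5/3 − (-4/3)·1 = 3.
Next entering variable (most negative Z-row entry -5): s3.
Ratio test on column s3 — row 1: entry -4 ≤ 0; row 2: 10/13 = 10/13; row 3: 1/3 = 1/3. Minimum is 1/3 at row 3 (y leaves); pivot element 3.
After the second pivot the Z-row RHS is 3 − (-5)·(1/3) = 14/3.

14/3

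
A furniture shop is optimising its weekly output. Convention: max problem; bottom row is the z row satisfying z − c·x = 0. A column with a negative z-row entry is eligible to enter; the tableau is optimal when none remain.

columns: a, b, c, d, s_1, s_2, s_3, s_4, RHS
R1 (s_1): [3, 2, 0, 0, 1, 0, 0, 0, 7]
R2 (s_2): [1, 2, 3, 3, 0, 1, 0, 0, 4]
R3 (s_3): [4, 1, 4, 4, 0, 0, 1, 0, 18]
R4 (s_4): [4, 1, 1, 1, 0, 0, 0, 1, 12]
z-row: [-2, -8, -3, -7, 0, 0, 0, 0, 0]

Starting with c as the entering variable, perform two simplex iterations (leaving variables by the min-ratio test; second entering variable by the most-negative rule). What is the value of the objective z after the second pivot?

16

Ratio test on column c — row 1: entry 0 ≤ 0; row 2: 4/3 = 4/3; row 3: 18/4 = 9/2; row 4: 12/1 = 12. Minimum is 4/3 at row 2 (s_2 leaves); pivot element 3.
Pivot on row 2; the z-row RHS becomes 0 − (-3)·(4/3) = 4.
Next entering variable (most negative z-row entry -6): b.
Ratio test on column b — row 1: 7/2 = 7/2; row 2: (4/3)/(2/3) = 2; row 3: entry -5/3 ≤ 0; row 4: (32/3)/(1/3) = 32. Minimum is 2 at row 2 (c leaves); pivot element 2/3.
After the second pivot the z-row RHS is 4 − (-6)·2 = 16.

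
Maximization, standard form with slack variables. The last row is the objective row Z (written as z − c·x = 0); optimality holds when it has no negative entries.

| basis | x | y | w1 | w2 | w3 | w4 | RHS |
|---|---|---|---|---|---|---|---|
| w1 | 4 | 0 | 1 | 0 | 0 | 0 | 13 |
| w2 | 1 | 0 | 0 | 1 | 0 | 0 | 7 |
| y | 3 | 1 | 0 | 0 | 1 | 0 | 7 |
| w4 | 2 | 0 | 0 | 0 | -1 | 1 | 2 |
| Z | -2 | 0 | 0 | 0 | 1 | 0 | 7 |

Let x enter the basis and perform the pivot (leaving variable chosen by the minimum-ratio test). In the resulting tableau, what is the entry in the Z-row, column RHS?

Ratio test on column x — row 1: 13/4 = 13/4; row 2: 7/1 = 7; row 3: 7/3 = 7/3; row 4: 2/2 = 1. Minimum is 1 at row 4 (w4 leaves); pivot element 2.
Divide row 4 by 2; eliminate column x from the other rows.
Z-row update in column RHS: 7 − (-2)·1 = 9.

9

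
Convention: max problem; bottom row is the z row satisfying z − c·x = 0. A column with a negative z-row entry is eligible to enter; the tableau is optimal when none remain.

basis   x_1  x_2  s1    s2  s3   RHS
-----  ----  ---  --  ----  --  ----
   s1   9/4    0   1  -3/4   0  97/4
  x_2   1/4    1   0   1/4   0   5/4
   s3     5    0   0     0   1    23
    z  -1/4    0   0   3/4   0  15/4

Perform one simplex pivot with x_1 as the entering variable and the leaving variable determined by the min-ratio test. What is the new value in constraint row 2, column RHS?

1/10

Ratio test on column x_1 — row 1: (97/4)/(9/4) = 97/9; row 2: (5/4)/(1/4) = 5; row 3: 23/5 = 23/5. Minimum is 23/5 at row 3 (s3 leaves); pivot element 5.
Divide row 3 by 5; eliminate column x_1 from the other rows.
Row 2 update in column RHS: 5/4 − (1/4)·(23/5) = 1/10.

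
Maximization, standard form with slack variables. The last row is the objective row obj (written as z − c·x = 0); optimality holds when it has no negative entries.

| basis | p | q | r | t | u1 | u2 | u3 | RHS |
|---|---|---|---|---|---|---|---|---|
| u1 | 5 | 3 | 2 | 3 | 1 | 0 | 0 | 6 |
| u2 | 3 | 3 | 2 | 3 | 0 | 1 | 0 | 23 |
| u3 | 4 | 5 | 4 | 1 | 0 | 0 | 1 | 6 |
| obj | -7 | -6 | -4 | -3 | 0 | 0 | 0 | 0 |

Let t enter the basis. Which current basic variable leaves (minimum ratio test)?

u1

Column t entries and ratios — u1: 6/3 = 2; u2: 23/3 = 23/3; u3: 6/1 = 6.
Smallest ratio is 2 in the row of u1, so u1 leaves.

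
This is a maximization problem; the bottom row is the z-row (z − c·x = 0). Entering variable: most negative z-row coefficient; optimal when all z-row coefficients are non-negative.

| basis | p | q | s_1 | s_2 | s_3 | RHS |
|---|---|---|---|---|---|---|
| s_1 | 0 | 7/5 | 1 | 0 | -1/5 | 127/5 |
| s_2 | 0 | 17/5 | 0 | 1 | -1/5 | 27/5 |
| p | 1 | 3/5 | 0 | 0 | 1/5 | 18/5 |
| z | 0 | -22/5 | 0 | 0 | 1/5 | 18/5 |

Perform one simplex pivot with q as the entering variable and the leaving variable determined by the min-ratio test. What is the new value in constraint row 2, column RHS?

Ratio test on column q — row 1: (127/5)/(7/5) = 127/7; row 2: (27/5)/(17/5) = 27/17; row 3: (18/5)/(3/5) = 6. Minimum is 27/17 at row 2 (s_2 leaves); pivot element 17/5.
Divide row 2 by 17/5; eliminate column q from the other rows.
In the new row 2, the RHS entry is the old entry divided by the pivot: (27/5)/(17/5) = 27/17.

27/17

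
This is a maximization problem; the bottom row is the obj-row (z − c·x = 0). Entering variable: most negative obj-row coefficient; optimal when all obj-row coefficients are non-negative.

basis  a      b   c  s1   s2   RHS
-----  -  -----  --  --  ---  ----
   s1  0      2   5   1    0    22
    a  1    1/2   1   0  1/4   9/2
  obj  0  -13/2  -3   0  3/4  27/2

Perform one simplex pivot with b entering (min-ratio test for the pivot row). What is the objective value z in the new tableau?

72

Ratio test on column b — row 1: 22/2 = 11; row 2: (9/2)/(1/2) = 9. Minimum is 9 at row 2 (a leaves); pivot element 1/2.
Pivot on row 2; the obj-row RHS becomes 27/2 − (-13/2)·9 = 72.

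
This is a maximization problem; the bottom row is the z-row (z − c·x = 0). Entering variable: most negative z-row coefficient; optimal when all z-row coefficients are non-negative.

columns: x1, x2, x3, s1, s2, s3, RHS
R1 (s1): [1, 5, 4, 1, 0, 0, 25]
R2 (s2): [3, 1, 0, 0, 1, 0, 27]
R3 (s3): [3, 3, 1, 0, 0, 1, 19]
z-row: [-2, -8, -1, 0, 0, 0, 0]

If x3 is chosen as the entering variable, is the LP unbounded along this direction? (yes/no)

Column x3 has positive entries in row(s) 1, 3, so the ratio test bounds it — not unbounded.

no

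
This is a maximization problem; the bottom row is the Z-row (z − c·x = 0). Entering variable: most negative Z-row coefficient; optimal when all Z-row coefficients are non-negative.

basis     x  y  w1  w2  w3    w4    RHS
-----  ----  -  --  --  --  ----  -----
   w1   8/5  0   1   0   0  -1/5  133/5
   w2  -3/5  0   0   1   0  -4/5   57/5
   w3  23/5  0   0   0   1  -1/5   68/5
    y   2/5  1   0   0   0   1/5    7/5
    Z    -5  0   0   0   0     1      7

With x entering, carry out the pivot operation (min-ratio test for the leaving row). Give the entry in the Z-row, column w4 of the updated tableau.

Ratio test on column x — row 1: (133/5)/(8/5) = 133/8; row 2: entry -3/5 ≤ 0; row 3: (68/5)/(23/5) = 68/23; row 4: (7/5)/(2/5) = 7/2. Minimum is 68/23 at row 3 (w3 leaves); pivot element 23/5.
Divide row 3 by 23/5; eliminate column x from the other rows.
Z-row update in column w4: 1 − (-5)·(-1/23) = 18/23.

18/23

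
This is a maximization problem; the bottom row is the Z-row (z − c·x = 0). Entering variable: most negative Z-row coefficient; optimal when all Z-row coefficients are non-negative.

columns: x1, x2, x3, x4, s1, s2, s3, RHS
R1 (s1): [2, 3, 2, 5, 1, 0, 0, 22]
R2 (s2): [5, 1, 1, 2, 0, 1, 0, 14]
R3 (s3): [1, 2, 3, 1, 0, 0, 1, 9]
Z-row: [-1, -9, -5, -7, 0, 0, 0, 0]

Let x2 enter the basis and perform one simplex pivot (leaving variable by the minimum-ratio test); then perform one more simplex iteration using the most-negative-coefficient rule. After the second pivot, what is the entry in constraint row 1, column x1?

1/7

Ratio test on column x2 — row 1: 22/3 = 22/3; row 2: 14/1 = 14; row 3: 9/2 = 9/2. Minimum is 9/2 at row 3 (s3 leaves); pivot element 2.
Divide row 3 by 2; eliminate column x2 from the other rows.
Second iteration: most negative Z-row entry is -5/2 in column x4, so x4 enters.
Ratio test on column x4 — row 1: (17/2)/(7/2) = 17/7; row 2: (19/2)/(3/2) = 19/3; row 3: (9/2)/(1/2) = 9. Minimum is 17/7 at row 1 (s1 leaves); pivot element 7/2.
Divide row 1 by 7/2; eliminate column x4 from the other rows.
After both pivots, the entry at constraint row 1, column x1 is 1/7.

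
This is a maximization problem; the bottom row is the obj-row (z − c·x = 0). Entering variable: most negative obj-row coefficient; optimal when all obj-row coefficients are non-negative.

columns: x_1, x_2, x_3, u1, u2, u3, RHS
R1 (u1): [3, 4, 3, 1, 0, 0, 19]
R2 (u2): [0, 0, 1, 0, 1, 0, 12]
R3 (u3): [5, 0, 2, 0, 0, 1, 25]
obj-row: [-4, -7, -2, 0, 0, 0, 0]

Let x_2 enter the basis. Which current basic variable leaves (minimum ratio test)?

Column x_2 entries and ratios — u1: 19/4 = 19/4; u2: 0 ≤ 0, skip; u3: 0 ≤ 0, skip.
Smallest ratio is 19/4 in the row of u1, so u1 leaves.

u1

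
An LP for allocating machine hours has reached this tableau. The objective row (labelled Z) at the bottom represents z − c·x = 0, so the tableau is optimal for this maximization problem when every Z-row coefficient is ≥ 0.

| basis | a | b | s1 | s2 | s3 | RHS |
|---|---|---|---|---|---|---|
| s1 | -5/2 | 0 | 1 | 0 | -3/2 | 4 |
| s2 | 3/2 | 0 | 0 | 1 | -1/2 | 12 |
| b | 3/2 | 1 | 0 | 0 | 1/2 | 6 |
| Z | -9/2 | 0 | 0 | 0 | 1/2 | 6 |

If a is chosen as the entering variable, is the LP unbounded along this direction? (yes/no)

no

Column a has positive entries in row(s) 2, 3, so the ratio test bounds it — not unbounded.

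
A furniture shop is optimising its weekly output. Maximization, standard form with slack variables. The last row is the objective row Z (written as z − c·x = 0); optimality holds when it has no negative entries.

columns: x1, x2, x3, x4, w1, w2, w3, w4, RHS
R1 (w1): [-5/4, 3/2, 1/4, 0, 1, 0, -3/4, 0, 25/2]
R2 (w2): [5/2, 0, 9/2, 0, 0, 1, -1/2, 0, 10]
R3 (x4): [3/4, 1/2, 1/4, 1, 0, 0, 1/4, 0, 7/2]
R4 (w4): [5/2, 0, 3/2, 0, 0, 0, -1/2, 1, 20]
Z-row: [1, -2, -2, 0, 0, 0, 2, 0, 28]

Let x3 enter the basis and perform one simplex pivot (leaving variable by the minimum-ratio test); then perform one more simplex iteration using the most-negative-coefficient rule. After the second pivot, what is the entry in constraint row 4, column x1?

5/3

Ratio test on column x3 — row 1: (25/2)/(1/4) = 50; row 2: 10/(9/2) = 20/9; row 3: (7/2)/(1/4) = 14; row 4: 20/(3/2) = 40/3. Minimum is 20/9 at row 2 (w2 leaves); pivot element 9/2.
Divide row 2 by 9/2; eliminate column x3 from the other rows.
Second iteration: most negative Z-row entry is -2 in column x2, so x2 enters.
Ratio test on column x2 — row 1: (215/18)/(3/2) = 215/27; row 2: entry 0 ≤ 0; row 3: (53/18)/(1/2) = 53/9; row 4: entry 0 ≤ 0. Minimum is 53/9 at row 3 (x4 leaves); pivot element 1/2.
Divide row 3 by 1/2; eliminate column x2 from the other rows.
After both pivots, the entry at constraint row 4, column x1 is 5/3.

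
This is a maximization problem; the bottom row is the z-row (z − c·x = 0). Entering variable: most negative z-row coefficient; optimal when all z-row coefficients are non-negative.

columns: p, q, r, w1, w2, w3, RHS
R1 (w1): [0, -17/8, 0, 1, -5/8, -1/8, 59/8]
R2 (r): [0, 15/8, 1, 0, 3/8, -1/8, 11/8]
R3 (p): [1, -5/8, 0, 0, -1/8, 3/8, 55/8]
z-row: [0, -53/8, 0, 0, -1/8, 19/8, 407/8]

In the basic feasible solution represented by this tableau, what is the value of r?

r is basic (row 2); its value is the RHS of that row, 11/8.

11/8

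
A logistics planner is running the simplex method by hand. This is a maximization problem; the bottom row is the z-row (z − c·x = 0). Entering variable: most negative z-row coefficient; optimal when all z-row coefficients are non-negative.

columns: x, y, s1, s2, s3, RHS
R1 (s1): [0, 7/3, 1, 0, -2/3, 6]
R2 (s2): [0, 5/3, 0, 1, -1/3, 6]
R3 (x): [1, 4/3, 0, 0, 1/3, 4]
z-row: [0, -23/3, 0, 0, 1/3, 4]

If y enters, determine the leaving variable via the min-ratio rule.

Column y entries and ratios — s1: 6/(7/3) = 18/7; s2: 6/(5/3) = 18/5; x: 4/(4/3) = 3.
Smallest ratio is 18/7 in the row of s1, so s1 leaves.

s1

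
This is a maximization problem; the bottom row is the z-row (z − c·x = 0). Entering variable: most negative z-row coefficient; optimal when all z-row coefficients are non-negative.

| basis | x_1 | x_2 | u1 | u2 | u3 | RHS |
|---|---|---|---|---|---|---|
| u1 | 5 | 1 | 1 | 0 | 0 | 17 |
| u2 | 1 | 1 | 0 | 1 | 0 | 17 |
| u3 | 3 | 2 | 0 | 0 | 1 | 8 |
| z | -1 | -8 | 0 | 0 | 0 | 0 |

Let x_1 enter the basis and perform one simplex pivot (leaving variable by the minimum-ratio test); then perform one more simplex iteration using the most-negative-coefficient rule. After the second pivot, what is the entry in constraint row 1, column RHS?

13

Ratio test on column x_1 — row 1: 17/5 = 17/5; row 2: 17/1 = 17; row 3: 8/3 = 8/3. Minimum is 8/3 at row 3 (u3 leaves); pivot element 3.
Divide row 3 by 3; eliminate column x_1 from the other rows.
Second iteration: most negative z-row entry is -22/3 in column x_2, so x_2 enters.
Ratio test on column x_2 — row 1: entry -7/3 ≤ 0; row 2: (43/3)/(1/3) = 43; row 3: (8/3)/(2/3) = 4. Minimum is 4 at row 3 (x_1 leaves); pivot element 2/3.
Divide row 3 by 2/3; eliminate column x_2 from the other rows.
After both pivots, the entry at constraint row 1, column RHS is 13.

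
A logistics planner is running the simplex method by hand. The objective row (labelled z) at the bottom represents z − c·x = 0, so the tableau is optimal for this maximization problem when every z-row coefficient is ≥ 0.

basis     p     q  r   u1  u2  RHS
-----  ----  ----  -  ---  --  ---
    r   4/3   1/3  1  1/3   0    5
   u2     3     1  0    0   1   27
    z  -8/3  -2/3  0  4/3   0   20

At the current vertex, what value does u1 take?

0

u1 is not in the basis, so in the current basic feasible solution u1 = 0.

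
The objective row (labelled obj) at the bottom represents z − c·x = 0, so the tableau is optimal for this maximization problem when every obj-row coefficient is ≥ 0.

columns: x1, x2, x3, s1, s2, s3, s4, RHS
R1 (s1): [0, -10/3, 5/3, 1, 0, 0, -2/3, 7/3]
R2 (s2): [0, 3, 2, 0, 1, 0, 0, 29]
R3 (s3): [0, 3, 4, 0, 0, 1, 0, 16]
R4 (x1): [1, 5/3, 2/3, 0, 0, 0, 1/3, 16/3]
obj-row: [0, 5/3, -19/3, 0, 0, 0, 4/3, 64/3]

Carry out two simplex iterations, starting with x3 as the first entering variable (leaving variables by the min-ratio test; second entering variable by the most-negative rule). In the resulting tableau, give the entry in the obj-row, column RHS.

203/5

Ratio test on column x3 — row 1: (7/3)/(5/3) = 7/5; row 2: 29/2 = 29/2; row 3: 16/4 = 4; row 4: (16/3)/(2/3) = 8. Minimum is 7/5 at row 1 (s1 leaves); pivot element 5/3.
Divide row 1 by 5/3; eliminate column x3 from the other rows.
Second iteration: most negative obj-row entry is -11 in column x2, so x2 enters.
Ratio test on column x2 — row 1: entry -2 ≤ 0; row 2: (131/5)/7 = 131/35; row 3: (52/5)/11 = 52/55; row 4: (22/5)/3 = 22/15. Minimum is 52/55 at row 3 (s3 leaves); pivot element 11.
Divide row 3 by 11; eliminate column x2 from the other rows.
After both pivots, the entry at the obj-row, column RHS is 203/5.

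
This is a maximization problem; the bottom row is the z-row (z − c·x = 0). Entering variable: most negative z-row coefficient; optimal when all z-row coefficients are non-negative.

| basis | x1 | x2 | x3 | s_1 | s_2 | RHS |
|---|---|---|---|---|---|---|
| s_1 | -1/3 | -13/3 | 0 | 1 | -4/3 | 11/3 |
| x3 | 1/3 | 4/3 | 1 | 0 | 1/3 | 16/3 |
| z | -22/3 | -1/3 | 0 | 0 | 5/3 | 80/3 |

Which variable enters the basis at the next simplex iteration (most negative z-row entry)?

x1

Negative z-row entries: x1: -22/3, x2: -1/3.
The most negative is -22/3 in column x1, so x1 enters.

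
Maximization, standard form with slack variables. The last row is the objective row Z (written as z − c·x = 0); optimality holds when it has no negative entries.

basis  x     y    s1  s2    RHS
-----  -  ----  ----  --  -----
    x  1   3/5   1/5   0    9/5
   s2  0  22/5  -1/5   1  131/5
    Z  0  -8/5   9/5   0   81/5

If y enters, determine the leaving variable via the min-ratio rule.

x

Column y entries and ratios — x: (9/5)/(3/5) = 3; s2: (131/5)/(22/5) = 131/22.
Smallest ratio is 3 in the row of x, so x leaves.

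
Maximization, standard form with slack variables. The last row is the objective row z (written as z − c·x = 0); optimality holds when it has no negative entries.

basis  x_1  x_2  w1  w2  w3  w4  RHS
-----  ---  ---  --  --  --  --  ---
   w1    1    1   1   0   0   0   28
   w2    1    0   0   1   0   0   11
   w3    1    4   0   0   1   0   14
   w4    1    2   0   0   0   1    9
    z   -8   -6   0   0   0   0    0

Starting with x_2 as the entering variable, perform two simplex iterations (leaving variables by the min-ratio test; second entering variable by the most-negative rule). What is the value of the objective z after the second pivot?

47

Ratio test on column x_2 — row 1: 28/1 = 28; row 2: entry 0 ≤ 0; row 3: 14/4 = 7/2; row 4: 9/2 = 9/2. Minimum is 7/2 at row 3 (w3 leaves); pivot element 4.
Pivot on row 3; the z-row RHS becomes 0 − (-6)·(7/2) = 21.
Next entering variable (most negative z-row entry -13/2): x_1.
Ratio test on column x_1 — row 1: (49/2)/(3/4) = 98/3; row 2: 11/1 = 11; row 3: (7/2)/(1/4) = 14; row 4: 2/(1/2) = 4. Minimum is 4 at row 4 (w4 leaves); pivot element 1/2.
After the second pivot the z-row RHS is 21 − (-13/2)·4 = 47.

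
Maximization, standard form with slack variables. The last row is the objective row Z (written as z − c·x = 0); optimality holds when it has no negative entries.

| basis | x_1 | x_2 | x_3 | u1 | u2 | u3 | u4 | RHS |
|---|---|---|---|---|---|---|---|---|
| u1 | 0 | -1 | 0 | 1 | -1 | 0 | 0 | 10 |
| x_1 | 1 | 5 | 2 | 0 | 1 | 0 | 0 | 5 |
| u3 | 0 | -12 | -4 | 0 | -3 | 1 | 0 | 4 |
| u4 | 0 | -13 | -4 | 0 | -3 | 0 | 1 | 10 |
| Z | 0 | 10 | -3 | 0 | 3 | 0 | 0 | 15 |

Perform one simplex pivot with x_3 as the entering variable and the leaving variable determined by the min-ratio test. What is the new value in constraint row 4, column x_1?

Ratio test on column x_3 — row 1: entry 0 ≤ 0; row 2: 5/2 = 5/2; row 3: entry -4 ≤ 0; row 4: entry -4 ≤ 0. Minimum is 5/2 at row 2 (x_1 leaves); pivot element 2.
Divide row 2 by 2; eliminate column x_3 from the other rows.
Row 4 update in column x_1: 0 − (-4)·(1/2) = 2.

2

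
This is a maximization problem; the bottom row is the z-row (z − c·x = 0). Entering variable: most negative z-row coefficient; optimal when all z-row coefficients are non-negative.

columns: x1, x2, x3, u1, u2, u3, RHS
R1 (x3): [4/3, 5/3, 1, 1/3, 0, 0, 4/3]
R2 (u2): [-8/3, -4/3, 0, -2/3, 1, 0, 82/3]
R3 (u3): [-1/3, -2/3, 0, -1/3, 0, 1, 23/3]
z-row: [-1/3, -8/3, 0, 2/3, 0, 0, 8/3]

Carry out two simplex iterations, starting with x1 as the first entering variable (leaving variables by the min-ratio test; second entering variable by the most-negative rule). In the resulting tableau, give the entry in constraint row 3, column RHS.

41/5

Ratio test on column x1 — row 1: (4/3)/(4/3) = 1; row 2: entry -8/3 ≤ 0; row 3: entry -1/3 ≤ 0. Minimum is 1 at row 1 (x3 leaves); pivot element 4/3.
Divide row 1 by 4/3; eliminate column x1 from the other rows.
Second iteration: most negative z-row entry is -9/4 in column x2, so x2 enters.
Ratio test on column x2 — row 1: 1/(5/4) = 4/5; row 2: 30/2 = 15; row 3: entry -1/4 ≤ 0. Minimum is 4/5 at row 1 (x1 leaves); pivot element 5/4.
Divide row 1 by 5/4; eliminate column x2 from the other rows.
After both pivots, the entry at constraint row 3, column RHS is 41/5.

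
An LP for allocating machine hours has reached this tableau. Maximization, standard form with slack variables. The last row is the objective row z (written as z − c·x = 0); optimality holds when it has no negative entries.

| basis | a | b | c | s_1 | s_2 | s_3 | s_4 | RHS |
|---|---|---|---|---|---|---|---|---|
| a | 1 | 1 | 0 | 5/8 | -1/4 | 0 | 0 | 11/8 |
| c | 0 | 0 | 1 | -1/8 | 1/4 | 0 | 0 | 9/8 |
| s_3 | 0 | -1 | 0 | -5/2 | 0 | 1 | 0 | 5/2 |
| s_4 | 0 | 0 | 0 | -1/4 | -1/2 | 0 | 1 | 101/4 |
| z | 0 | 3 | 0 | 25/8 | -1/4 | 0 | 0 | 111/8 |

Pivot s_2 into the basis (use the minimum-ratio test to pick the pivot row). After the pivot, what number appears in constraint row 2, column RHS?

9/2

Ratio test on column s_2 — row 1: entry -1/4 ≤ 0; row 2: (9/8)/(1/4) = 9/2; row 3: entry 0 ≤ 0; row 4: entry -1/2 ≤ 0. Minimum is 9/2 at row 2 (c leaves); pivot element 1/4.
Divide row 2 by 1/4; eliminate column s_2 from the other rows.
In the new row 2, the RHS entry is the old entry divided by the pivot: (9/8)/(1/4) = 9/2.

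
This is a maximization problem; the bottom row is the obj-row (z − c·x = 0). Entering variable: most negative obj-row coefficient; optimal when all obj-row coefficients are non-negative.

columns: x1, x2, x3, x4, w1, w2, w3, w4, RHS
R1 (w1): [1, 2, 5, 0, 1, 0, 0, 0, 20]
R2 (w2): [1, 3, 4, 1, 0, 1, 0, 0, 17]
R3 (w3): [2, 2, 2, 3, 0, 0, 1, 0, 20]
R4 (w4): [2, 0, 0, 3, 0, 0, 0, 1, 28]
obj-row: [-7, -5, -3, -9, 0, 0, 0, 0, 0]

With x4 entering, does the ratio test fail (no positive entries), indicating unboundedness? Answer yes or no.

Column x4 has positive entries in row(s) 2, 3, 4, so the ratio test bounds it — not unbounded.

no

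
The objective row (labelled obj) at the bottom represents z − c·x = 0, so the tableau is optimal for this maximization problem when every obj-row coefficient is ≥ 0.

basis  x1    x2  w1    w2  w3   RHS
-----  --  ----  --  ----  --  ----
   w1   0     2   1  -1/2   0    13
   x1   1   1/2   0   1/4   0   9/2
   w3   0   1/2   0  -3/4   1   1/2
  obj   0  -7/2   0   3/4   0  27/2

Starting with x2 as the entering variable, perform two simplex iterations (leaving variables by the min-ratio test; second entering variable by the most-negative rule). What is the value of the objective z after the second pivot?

Ratio test on column x2 — row 1: 13/2 = 13/2; row 2: (9/2)/(1/2) = 9; row 3: (1/2)/(1/2) = 1. Minimum is 1 at row 3 (w3 leaves); pivot element 1/2.
Pivot on row 3; the obj-row RHS becomes 27/2 − (-7/2)·1 = 17.
Next entering variable (most negative obj-row entry -9/2): w2.
Ratio test on column w2 — row 1: 11/(5/2) = 22/5; row 2: 4/1 = 4; row 3: entry -3/2 ≤ 0. Minimum is 4 at row 2 (x1 leaves); pivot element 1.
After the second pivot the obj-row RHS is 17 − (-9/2)·4 = 35.

35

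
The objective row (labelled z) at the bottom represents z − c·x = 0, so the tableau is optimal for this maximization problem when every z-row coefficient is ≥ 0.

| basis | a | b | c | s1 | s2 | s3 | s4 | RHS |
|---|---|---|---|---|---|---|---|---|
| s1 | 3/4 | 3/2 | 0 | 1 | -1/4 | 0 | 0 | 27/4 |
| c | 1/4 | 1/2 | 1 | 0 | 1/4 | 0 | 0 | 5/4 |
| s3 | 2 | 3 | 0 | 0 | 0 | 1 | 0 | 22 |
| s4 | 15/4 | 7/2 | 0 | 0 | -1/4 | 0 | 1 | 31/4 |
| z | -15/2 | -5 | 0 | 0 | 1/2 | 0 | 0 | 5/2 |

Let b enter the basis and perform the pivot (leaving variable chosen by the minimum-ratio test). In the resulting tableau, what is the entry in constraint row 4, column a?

15/14

Ratio test on column b — row 1: (27/4)/(3/2) = 9/2; row 2: (5/4)/(1/2) = 5/2; row 3: 22/3 = 22/3; row 4: (31/4)/(7/2) = 31/14. Minimum is 31/14 at row 4 (s4 leaves); pivot element 7/2.
Divide row 4 by 7/2; eliminate column b from the other rows.
In the new row 4, the a entry is the old entry divided by the pivot: (15/4)/(7/2) = 15/14.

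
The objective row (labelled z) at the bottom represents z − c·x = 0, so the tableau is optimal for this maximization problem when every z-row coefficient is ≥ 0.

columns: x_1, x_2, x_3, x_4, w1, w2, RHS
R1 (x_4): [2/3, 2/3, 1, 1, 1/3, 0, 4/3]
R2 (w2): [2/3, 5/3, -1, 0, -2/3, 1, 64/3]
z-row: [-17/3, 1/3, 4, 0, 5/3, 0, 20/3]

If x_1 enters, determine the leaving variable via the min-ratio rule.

Column x_1 entries and ratios — x_4: (4/3)/(2/3) = 2; w2: (64/3)/(2/3) = 32.
Smallest ratio is 2 in the row of x_4, so x_4 leaves.

x_4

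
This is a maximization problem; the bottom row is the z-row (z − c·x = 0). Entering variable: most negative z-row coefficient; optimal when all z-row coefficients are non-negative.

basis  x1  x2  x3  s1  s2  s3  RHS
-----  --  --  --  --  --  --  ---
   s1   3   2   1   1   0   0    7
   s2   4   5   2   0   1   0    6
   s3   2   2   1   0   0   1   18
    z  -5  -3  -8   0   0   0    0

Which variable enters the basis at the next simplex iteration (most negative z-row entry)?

Negative z-row entries: x1: -5, x2: -3, x3: -8.
The most negative is -8 in column x3, so x3 enters.

x3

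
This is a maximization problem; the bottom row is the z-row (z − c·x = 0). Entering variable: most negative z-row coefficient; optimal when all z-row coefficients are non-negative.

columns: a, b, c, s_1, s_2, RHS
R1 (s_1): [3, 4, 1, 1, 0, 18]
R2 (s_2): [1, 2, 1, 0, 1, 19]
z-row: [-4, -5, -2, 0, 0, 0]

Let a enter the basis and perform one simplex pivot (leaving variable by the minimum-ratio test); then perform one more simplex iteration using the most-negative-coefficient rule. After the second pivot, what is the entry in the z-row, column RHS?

Ratio test on column a — row 1: 18/3 = 6; row 2: 19/1 = 19. Minimum is 6 at row 1 (s_1 leaves); pivot element 3.
Divide row 1 by 3; eliminate column a from the other rows.
Second iteration: most negative z-row entry is -2/3 in column c, so c enters.
Ratio test on column c — row 1: 6/(1/3) = 18; row 2: 13/(2/3) = 39/2. Minimum is 18 at row 1 (a leaves); pivot element 1/3.
Divide row 1 by 1/3; eliminate column c from the other rows.
After both pivots, the entry at the z-row, column RHS is 36.

36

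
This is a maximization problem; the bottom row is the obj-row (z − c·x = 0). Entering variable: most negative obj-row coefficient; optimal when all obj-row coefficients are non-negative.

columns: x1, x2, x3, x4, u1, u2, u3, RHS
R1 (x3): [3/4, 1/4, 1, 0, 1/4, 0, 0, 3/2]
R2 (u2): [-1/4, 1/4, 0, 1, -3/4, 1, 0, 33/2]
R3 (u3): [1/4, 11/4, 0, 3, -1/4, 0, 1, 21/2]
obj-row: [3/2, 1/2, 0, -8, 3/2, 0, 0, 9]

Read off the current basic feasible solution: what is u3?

21/2

u3 is basic (row 3); its value is the RHS of that row, 21/2.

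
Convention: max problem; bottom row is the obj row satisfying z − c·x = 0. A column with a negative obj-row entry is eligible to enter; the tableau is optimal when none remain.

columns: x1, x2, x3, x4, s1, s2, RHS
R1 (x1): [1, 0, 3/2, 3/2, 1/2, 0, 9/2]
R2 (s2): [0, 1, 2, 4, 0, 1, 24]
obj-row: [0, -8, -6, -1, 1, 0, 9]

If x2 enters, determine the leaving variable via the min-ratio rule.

Column x2 entries and ratios — x1: 0 ≤ 0, skip; s2: 24/1 = 24.
Smallest ratio is 24 in the row of s2, so s2 leaves.

s2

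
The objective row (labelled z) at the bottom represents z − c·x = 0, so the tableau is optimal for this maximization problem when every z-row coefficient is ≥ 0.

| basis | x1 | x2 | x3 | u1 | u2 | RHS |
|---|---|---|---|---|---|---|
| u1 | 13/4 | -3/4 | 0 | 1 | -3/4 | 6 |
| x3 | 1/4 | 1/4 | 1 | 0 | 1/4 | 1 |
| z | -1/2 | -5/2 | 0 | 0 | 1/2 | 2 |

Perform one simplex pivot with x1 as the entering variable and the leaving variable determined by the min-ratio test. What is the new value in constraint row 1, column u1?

Ratio test on column x1 — row 1: 6/(13/4) = 24/13; row 2: 1/(1/4) = 4. Minimum is 24/13 at row 1 (u1 leaves); pivot element 13/4.
Divide row 1 by 13/4; eliminate column x1 from the other rows.
In the new row 1, the u1 entry is the old entry divided by the pivot: 1/(13/4) = 4/13.

4/13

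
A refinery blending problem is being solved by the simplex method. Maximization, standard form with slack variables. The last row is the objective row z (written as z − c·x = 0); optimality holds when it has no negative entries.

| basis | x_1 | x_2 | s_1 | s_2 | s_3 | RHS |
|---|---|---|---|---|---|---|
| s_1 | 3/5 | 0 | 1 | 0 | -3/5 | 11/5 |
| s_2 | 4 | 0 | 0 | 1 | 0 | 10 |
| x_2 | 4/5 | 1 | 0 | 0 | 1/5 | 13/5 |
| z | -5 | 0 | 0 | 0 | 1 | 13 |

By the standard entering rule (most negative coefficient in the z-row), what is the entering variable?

Negative z-row entries: x_1: -5.
The most negative is -5 in column x_1, so x_1 enters.

x_1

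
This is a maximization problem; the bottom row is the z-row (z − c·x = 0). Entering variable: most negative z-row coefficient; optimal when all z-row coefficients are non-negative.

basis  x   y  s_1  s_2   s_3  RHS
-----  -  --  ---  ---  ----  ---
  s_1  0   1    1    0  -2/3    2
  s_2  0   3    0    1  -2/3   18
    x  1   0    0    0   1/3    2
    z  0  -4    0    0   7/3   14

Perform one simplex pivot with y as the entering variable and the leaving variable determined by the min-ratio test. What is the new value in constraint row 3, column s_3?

1/3

Ratio test on column y — row 1: 2/1 = 2; row 2: 18/3 = 6; row 3: entry 0 ≤ 0. Minimum is 2 at row 1 (s_1 leaves); pivot element 1.
Divide row 1 by 1; eliminate column y from the other rows.
Row 3 update in column s_3: 1/3 − 0·(-2/3) = 1/3.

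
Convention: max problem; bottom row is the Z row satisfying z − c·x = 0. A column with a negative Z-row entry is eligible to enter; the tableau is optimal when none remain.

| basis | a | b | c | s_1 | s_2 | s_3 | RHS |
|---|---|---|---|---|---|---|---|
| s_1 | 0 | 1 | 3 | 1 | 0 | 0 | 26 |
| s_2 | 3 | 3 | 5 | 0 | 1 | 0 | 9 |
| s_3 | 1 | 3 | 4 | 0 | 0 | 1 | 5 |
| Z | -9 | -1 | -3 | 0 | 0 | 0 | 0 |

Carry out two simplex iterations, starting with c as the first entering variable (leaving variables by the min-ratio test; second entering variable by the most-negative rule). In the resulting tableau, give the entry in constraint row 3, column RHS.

Ratio test on column c — row 1: 26/3 = 26/3; row 2: 9/5 = 9/5; row 3: 5/4 = 5/4. Minimum is 5/4 at row 3 (s_3 leaves); pivot element 4.
Divide row 3 by 4; eliminate column c from the other rows.
Second iteration: most negative Z-row entry is -33/4 in column a, so a enters.
Ratio test on column a — row 1: entry -3/4 ≤ 0; row 2: (11/4)/(7/4) = 11/7; row 3: (5/4)/(1/4) = 5. Minimum is 11/7 at row 2 (s_2 leaves); pivot element 7/4.
Divide row 2 by 7/4; eliminate column a from the other rows.
After both pivots, the entry at constraint row 3, column RHS is 6/7.

6/7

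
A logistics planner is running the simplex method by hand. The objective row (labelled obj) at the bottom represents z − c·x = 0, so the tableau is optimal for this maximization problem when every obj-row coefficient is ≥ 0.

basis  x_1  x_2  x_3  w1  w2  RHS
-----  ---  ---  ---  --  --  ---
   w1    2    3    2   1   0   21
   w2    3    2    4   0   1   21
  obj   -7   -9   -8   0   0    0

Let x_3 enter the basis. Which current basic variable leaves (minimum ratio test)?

w2

Column x_3 entries and ratios — w1: 21/2 = 21/2; w2: 21/4 = 21/4.
Smallest ratio is 21/4 in the row of w2, so w2 leaves.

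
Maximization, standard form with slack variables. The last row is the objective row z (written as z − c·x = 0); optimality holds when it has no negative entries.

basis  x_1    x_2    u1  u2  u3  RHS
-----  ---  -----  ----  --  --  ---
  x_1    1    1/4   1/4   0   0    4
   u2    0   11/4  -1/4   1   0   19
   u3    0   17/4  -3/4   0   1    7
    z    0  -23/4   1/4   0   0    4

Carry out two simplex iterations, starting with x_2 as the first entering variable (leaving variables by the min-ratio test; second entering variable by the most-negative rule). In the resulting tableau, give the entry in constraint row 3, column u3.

Ratio test on column x_2 — row 1: 4/(1/4) = 16; row 2: 19/(11/4) = 76/11; row 3: 7/(17/4) = 28/17. Minimum is 28/17 at row 3 (u3 leaves); pivot element 17/4.
Divide row 3 by 17/4; eliminate column x_2 from the other rows.
Second iteration: most negative z-row entry is -13/17 in column u1, so u1 enters.
Ratio test on column u1 — row 1: (61/17)/(5/17) = 61/5; row 2: (246/17)/(4/17) = 123/2; row 3: entry -3/17 ≤ 0. Minimum is 61/5 at row 1 (x_1 leaves); pivot element 5/17.
Divide row 1 by 5/17; eliminate column u1 from the other rows.
After both pivots, the entry at constraint row 3, column u3 is 1/5.

1/5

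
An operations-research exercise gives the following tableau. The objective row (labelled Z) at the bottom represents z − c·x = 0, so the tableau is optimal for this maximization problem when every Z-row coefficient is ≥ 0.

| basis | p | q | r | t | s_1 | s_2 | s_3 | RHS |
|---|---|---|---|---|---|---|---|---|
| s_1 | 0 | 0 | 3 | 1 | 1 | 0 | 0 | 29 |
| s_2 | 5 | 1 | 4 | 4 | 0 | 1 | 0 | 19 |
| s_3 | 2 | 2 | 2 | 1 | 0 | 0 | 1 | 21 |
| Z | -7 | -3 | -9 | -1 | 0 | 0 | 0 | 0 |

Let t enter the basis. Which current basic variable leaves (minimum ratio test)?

Column t entries and ratios — s_1: 29/1 = 29; s_2: 19/4 = 19/4; s_3: 21/1 = 21.
Smallest ratio is 19/4 in the row of s_2, so s_2 leaves.

s_2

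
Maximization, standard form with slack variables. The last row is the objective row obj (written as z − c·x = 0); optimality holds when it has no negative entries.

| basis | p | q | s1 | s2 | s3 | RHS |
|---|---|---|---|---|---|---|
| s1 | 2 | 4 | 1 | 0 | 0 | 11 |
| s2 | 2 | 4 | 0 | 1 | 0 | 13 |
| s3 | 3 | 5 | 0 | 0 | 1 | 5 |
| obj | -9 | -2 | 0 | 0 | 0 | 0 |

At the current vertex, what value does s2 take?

s2 is basic (row 2); its value is the RHS of that row, 13.

13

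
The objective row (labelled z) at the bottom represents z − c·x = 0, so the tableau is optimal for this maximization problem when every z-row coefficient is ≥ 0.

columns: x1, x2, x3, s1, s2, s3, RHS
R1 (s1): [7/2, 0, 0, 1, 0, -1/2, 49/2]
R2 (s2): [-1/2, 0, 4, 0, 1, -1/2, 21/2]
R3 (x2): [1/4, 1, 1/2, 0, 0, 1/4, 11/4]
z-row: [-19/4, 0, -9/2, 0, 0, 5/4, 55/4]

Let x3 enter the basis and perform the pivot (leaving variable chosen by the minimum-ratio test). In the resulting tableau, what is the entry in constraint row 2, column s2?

1/4

Ratio test on column x3 — row 1: entry 0 ≤ 0; row 2: (21/2)/4 = 21/8; row 3: (11/4)/(1/2) = 11/2. Minimum is 21/8 at row 2 (s2 leaves); pivot element 4.
Divide row 2 by 4; eliminate column x3 from the other rows.
In the new row 2, the s2 entry is the old entry divided by the pivot: 1/4 = 1/4.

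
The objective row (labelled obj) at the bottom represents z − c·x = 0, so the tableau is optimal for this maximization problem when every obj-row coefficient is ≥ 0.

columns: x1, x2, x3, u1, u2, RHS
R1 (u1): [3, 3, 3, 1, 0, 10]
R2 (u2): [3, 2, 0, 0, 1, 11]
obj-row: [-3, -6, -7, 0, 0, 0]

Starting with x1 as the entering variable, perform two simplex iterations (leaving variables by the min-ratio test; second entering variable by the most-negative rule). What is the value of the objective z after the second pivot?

Ratio test on column x1 — row 1: 10/3 = 10/3; row 2: 11/3 = 11/3. Minimum is 10/3 at row 1 (u1 leaves); pivot element 3.
Pivot on row 1; the obj-row RHS becomes 0 − (-3)·(10/3) = 10.
Next entering variable (most negative obj-row entry -4): x3.
Ratio test on column x3 — row 1: (10/3)/1 = 10/3; row 2: entry -3 ≤ 0. Minimum is 10/3 at row 1 (x1 leaves); pivot element 1.
After the second pivot the obj-row RHS is 10 − (-4)·(10/3) = 70/3.

70/3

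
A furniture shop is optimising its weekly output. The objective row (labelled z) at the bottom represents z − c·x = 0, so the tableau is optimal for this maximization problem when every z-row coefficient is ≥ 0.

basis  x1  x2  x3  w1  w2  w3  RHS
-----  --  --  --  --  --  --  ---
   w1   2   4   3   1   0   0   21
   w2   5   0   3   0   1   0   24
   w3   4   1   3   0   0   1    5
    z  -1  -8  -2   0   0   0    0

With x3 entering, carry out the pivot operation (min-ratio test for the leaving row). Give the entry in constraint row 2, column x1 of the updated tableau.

1

Ratio test on column x3 — row 1: 21/3 = 7; row 2: 24/3 = 8; row 3: 5/3 = 5/3. Minimum is 5/3 at row 3 (w3 leaves); pivot element 3.
Divide row 3 by 3; eliminate column x3 from the other rows.
Row 2 update in column x1: 5 − 3·(4/3) = 1.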